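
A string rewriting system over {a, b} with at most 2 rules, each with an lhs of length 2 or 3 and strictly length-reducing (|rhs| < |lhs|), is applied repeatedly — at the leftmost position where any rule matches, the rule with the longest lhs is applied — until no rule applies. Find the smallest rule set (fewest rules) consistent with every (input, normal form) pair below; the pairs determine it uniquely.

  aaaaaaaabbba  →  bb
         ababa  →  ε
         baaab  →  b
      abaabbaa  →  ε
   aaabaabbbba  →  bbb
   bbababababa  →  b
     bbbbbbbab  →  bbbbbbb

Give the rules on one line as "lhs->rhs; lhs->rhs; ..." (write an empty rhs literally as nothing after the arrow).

  | aaaaaaaabbba => aaaaaaabbba => aaaaaabbba => aaaaabbba => aaaabbba => aaabbba => aabbba => abbba => bbba => bb
  | ababa => baba => ba => ε
  | baaab => aab => ab => b
  | abaabbaa => baabbaa => abbaa => bbaa => ba => ε

ab->b; ba->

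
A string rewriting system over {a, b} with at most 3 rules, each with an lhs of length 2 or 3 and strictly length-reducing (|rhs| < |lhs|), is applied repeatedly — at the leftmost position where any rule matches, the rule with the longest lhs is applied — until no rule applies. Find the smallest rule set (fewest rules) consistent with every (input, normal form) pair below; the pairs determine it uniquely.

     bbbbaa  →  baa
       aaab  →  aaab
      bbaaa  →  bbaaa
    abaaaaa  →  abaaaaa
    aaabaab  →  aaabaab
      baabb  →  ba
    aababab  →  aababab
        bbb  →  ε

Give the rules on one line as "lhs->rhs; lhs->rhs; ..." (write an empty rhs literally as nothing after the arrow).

abb->; bbb->

  | bbbbaa => baa
  | aaab
  | bbaaa
  | abaaaaa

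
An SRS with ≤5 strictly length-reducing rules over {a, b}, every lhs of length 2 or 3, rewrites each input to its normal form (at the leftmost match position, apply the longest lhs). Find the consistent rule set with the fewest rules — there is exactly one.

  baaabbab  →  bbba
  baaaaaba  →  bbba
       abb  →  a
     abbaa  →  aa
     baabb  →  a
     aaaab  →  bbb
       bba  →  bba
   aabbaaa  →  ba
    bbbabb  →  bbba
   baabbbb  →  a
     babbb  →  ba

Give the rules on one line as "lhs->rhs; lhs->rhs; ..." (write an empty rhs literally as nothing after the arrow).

aab->bb; ab->a; aba->a; baa->a

  | baaabbab => aabbab => bbbab => bbba
  | baaaaaba => aaaaba => aabba => bbba
  | abb => ab => a
  | abbaa => abaa => aa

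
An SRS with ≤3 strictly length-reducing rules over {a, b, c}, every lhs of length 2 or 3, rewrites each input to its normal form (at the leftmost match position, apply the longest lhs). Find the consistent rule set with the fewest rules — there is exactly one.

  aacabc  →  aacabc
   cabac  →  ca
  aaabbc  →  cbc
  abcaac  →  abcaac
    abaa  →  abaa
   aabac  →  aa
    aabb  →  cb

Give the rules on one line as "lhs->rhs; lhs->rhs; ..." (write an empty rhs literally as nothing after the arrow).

  | aacabc
  | cabac => ca
  | aaabbc => aacbc => acbc => cbc
  | abcaac

abb->cb; acb->cb; bac->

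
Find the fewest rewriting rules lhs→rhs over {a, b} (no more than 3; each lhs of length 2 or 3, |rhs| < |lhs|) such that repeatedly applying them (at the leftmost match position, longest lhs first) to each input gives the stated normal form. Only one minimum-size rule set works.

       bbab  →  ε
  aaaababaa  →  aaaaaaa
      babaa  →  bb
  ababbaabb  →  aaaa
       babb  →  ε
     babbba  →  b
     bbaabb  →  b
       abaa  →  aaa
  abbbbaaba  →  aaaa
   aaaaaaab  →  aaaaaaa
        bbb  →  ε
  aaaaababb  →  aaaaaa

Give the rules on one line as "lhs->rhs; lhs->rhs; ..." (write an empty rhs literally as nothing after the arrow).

  | bbab => bbb => ε
  | aaaababaa => aaaaabaa => aaaaaaa
  | babaa => bbaa => bba => bb
  | ababbaabb => aabbaabb => aabaabb => aaaabb => aaaab => aaaa

ab->a; ba->b; bbb->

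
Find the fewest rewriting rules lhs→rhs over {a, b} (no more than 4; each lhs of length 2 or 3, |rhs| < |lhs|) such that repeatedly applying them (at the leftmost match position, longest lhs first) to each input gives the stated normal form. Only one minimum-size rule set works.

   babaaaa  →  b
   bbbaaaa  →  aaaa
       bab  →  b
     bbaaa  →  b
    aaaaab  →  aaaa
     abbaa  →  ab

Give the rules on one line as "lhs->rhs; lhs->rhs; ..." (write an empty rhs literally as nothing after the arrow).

  | babaaaa => bbaaaa => baaaa => baaa => baa => ba => b
  | bbbaaaa => aaaa
  | bab => bb => b
  | bbaaa => baaa => baa => ba => b

aab->a; ba->b; bb->b; bbb->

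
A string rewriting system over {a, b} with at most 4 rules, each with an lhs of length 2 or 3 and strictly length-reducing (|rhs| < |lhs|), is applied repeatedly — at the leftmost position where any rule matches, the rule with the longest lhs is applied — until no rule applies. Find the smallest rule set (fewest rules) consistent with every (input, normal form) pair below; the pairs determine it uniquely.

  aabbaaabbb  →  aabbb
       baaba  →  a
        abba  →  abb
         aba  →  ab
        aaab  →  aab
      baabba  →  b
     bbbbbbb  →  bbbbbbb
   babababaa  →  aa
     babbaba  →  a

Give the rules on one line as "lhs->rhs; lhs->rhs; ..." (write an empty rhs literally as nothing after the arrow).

  | aabbaaabbb => aabbaabbb => aabbabbb => aabbb
  | baaba => baba => a
  | abba => abb
  | aba => ab

aaa->aa; ba->b; bab->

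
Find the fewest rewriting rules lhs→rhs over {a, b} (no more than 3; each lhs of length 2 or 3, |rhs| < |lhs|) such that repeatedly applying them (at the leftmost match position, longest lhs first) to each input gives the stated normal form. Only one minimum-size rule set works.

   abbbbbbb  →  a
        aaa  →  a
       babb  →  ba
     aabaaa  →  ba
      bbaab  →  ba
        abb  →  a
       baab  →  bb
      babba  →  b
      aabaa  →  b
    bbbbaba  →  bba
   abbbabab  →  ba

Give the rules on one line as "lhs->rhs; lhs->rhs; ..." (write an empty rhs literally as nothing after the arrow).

  | abbbbbbb => abbbbbb => abbbbb => abbbb => abbb => abb => ab => a
  | aaa => a
  | babb => bab => ba
  | aabaaa => baaa => ba

aa->; ab->a; bbb->ba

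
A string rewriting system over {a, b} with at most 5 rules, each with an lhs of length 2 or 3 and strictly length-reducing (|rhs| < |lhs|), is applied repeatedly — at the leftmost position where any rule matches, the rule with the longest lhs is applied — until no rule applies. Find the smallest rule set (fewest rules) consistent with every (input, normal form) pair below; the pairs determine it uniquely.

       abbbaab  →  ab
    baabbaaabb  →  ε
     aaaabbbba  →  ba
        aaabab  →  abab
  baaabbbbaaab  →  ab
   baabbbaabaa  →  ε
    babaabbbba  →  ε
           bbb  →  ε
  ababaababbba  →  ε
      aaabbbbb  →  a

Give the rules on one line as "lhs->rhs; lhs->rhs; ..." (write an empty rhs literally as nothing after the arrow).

  | abbbaab => aaab => ab
  | baabbaaabb => abbbaaabb => aaaabb => aabb => bb => ε
  | aaaabbbba => aabbbba => bbbba => ba
  | aaabab => abab

aa->; baa->ab; bb->; bbb->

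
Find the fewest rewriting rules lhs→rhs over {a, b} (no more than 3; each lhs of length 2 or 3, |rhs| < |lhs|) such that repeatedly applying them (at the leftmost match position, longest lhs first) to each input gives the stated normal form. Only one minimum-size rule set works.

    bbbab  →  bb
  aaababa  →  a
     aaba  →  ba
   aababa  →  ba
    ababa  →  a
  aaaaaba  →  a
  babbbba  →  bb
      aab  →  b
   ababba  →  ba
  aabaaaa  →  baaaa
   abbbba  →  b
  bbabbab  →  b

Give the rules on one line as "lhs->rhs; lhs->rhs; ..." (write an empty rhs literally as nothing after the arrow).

aab->b; ab->; bba->

  | bbbab => bb
  | aaababa => ababa => aba => a
  | aaba => ba
  | aababa => baba => ba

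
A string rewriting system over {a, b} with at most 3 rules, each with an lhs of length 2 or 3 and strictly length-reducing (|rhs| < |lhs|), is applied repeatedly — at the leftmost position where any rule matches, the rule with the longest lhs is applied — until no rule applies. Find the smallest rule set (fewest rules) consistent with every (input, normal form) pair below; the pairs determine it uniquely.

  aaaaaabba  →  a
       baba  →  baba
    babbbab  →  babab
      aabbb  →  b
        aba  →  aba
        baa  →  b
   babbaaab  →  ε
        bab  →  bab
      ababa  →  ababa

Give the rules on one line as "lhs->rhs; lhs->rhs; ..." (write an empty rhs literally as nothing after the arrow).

  | aaaaaabba => aaaabba => aabba => bba => a
  | baba
  | babbbab => babab
  | aabbb => bbb => b

aa->; bb->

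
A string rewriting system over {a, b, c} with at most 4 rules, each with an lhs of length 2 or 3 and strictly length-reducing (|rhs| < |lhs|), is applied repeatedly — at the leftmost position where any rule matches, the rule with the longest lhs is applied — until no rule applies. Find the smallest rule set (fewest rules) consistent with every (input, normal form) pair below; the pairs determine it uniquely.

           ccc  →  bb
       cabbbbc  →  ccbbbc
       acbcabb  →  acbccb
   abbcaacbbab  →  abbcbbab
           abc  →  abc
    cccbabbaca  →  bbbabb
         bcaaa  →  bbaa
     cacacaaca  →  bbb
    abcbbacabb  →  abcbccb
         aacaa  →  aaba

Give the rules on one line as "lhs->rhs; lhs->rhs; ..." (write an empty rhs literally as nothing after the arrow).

bac->c; ca->b; cab->cc; ccc->bb

  | ccc => bb
  | cabbbbc => ccbbbc
  | acbcabb => acbccb
  | abbcaacbbab => abbbacbbab => abbcbbab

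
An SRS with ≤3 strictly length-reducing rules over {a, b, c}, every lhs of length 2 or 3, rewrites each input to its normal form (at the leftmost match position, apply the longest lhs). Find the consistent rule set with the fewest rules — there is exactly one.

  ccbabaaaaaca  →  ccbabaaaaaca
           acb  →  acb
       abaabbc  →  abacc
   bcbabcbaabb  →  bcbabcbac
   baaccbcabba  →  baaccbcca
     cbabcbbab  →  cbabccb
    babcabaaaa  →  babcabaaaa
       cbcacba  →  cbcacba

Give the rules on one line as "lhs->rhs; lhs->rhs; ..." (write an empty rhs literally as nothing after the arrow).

abb->c; bba->c

  | ccbabaaaaaca
  | acb
  | abaabbc => abacc
  | bcbabcbaabb => bcbabcbac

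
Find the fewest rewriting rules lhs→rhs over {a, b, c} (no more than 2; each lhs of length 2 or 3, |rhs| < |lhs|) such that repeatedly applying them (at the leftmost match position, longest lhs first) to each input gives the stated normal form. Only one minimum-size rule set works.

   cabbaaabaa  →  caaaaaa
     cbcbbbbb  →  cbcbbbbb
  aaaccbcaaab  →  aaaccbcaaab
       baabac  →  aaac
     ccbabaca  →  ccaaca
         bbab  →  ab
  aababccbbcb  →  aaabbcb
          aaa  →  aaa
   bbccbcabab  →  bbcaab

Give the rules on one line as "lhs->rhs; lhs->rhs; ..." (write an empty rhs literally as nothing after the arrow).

  | cabbaaabaa => cabaaabaa => caaaabaa => caaaaaa
  | cbcbbbbb
  | aaaccbcaaab
  | baabac => aabac => aaac

ba->a; bcc->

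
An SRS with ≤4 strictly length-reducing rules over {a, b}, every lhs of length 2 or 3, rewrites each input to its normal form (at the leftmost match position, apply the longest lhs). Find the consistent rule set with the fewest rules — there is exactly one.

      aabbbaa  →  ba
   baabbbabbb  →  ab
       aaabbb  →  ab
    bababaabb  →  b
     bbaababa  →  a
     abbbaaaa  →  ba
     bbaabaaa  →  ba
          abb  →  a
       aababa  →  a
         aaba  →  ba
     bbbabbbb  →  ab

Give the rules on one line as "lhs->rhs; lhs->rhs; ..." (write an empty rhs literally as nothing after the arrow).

aa->a; aba->ba; bab->; bb->a

  | aabbbaa => abbbaa => aabaa => abaa => baa => ba
  | baabbbabbb => babbbabbb => bbabbb => aabbb => abbb => aab => ab
  | aaabbb => aabbb => abbb => aab => ab
  | bababaabb => abaabb => baabb => babb => b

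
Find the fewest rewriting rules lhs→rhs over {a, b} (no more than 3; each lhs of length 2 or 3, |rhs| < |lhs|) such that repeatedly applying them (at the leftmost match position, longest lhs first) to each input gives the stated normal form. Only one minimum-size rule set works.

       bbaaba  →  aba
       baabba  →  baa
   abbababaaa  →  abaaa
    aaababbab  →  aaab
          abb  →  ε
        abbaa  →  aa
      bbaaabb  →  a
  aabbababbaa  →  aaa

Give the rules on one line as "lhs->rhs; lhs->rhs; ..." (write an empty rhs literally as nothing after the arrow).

  | bbaaba => aba
  | baabba => baa
  | abbababaaa => ababaaa => abaaa
  | aaababbab => aaabbab => aaab

abb->; bab->b; bba->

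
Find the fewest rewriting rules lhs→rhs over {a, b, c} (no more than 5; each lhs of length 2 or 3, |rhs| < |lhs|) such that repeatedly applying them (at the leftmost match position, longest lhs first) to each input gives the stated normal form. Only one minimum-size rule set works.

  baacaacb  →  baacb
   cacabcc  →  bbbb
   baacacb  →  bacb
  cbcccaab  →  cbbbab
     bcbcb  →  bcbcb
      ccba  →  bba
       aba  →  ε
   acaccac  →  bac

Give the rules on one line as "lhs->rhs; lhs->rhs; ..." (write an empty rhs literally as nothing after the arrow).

aba->; aca->; ca->b; cc->b

  | baacaacb => baacb
  | cacabcc => bcabcc => bbbcc => bbbb
  | baacacb => bacb
  | cbcccaab => cbbcaab => cbbbab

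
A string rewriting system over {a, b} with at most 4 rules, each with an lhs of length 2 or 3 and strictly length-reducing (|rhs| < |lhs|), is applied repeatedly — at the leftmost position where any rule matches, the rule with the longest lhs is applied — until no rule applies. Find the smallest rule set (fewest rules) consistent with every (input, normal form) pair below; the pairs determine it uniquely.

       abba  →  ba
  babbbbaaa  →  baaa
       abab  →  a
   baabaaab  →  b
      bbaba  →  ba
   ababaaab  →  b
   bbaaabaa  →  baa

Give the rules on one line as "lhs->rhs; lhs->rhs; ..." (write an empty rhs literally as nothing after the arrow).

  | abba => ba
  | babbbbaaa => bbbbaaa => abbaaa => baaa
  | abab => bab => bb => a
  | baabaaab => babaaab => bbaaab => aaaab => aaab => aab => ab => b

ab->b; abb->b; bb->a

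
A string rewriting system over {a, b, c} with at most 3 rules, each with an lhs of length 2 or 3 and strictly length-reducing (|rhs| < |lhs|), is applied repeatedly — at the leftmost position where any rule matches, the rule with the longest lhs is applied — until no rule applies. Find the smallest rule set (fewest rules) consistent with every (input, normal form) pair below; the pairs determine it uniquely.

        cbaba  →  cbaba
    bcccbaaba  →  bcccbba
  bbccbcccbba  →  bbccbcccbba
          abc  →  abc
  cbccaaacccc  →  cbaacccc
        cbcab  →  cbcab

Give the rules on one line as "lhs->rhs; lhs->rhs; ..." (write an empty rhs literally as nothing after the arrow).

aab->b; cca->

  | cbaba
  | bcccbaaba => bcccbba
  | bbccbcccbba
  | abc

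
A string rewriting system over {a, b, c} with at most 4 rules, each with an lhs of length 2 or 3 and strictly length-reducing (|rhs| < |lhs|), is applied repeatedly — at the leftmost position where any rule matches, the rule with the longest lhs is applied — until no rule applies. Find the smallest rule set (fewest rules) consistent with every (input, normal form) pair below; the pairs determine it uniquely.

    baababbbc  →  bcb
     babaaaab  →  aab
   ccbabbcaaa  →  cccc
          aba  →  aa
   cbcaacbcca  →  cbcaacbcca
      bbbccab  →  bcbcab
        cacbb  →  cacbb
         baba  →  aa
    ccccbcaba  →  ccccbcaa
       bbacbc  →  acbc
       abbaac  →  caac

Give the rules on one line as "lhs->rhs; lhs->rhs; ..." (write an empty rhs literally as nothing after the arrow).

  | baababbbc => aababbbc => aaabbbc => bbbc => bcb
  | babaaaab => abaaaab => aaaaab => aab
  | ccbabbcaaa => ccabbcaaa => ccccaaa => cccc
  | aba => aa

aaa->; abb->c; ba->a; bbc->cb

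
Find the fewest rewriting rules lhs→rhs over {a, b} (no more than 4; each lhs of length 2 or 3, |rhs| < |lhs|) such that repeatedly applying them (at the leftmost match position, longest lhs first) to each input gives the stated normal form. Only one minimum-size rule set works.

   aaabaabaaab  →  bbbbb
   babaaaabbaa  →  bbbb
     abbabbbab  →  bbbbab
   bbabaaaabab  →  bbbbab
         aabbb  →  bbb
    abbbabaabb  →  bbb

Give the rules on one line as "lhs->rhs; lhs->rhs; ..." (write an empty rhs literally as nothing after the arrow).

  | aaabaabaaab => bbaabaaab => bbbaaab => bbbbb
  | babaaaabbaa => babbabbaa => bbaabbaa => bbbbaa => bbbb
  | abbabbbab => baabbbab => bbbbab
  | bbabaaaabab => bbabbabab => bbbaabab => bbbbab

aa->; aaa->b; abb->ba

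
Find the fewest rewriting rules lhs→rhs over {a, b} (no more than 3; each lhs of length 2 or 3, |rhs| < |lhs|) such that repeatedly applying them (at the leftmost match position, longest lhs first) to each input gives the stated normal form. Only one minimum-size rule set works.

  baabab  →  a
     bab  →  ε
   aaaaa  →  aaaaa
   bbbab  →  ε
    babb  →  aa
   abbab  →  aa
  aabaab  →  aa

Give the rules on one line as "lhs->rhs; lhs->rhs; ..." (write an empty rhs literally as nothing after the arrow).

ab->; abb->aa; ba->a

  | baabab => aabab => aab => a
  | bab => ab => ε
  | aaaaa
  | bbbab => bbab => bab => ab => ε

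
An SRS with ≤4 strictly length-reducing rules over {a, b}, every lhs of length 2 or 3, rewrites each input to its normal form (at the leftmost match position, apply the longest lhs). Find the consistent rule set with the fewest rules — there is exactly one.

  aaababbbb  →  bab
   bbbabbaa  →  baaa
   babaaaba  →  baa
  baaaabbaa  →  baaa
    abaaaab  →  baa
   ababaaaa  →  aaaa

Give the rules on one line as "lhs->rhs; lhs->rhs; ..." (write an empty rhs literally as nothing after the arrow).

aab->ba; aba->a; bb->

  | aaababbbb => abaabbbb => aabbbb => babbb => bab
  | bbbabbaa => babbaa => baaa
  | babaaaba => baaaba => babaa => baa
  | baaaabbaa => baababaa => bbaabaa => aabaa => baaa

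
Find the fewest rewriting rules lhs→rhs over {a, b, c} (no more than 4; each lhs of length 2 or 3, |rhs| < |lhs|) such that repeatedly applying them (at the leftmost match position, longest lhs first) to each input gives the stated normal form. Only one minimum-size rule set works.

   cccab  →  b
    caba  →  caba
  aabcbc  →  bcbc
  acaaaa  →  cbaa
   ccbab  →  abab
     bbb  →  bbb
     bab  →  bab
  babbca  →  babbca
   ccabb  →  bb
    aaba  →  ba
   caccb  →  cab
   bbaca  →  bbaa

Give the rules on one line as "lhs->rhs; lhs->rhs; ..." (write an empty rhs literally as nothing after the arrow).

  | cccab => acab => aab => b
  | caba
  | aabcbc => bcbc
  | acaaaa => aaaaa => cbaa

aaa->cb; aab->b; ac->a; cc->a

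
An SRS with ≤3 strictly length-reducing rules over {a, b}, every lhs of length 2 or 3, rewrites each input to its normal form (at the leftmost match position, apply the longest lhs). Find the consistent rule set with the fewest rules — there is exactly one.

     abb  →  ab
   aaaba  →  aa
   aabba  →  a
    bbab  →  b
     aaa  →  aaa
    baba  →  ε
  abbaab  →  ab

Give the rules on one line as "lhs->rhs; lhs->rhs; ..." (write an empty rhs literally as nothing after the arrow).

aba->; ba->; bb->b

  | abb => ab
  | aaaba => aa
  | aabba => aaba => a
  | bbab => bab => b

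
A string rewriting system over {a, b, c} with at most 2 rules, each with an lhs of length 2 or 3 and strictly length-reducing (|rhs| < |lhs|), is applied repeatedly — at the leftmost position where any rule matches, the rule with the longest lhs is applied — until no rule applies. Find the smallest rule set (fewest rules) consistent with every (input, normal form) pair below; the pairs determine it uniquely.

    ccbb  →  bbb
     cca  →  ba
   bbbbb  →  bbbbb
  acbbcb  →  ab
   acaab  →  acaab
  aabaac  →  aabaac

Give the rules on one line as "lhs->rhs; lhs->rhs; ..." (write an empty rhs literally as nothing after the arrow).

cb->; cc->b

  | ccbb => bbb
  | cca => ba
  | bbbbb
  | acbbcb => abcb => ab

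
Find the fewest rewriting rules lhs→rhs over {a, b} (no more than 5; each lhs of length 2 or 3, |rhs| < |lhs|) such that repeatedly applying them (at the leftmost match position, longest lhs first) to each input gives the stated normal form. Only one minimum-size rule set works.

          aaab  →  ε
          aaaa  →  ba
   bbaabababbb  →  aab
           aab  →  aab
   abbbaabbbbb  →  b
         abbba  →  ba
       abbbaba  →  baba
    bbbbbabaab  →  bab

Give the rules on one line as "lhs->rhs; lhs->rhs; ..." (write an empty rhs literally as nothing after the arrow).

aaa->b; abb->; baa->; bb->

  | aaab => bb => ε
  | aaaa => ba
  | bbaabababbb => aabababbb => aababb => aab
  | aab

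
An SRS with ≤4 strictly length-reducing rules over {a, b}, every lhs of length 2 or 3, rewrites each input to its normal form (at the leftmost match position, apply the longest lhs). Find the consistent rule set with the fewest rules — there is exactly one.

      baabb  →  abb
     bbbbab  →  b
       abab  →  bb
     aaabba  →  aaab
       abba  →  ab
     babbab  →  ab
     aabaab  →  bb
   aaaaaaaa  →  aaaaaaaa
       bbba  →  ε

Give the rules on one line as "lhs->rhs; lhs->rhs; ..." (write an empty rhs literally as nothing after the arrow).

aba->b; ba->; bab->ba; bbb->b

  | baabb => abb
  | bbbbab => bbab => bba => b
  | abab => bb
  | aaabba => aaab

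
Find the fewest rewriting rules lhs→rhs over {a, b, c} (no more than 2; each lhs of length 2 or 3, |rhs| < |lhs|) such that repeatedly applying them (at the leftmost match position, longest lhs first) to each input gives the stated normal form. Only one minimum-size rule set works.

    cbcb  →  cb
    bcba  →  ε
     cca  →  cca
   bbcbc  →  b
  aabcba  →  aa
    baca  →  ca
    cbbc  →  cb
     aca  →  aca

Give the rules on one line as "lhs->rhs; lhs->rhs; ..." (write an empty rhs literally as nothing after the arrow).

ba->; bc->

  | cbcb => cb
  | bcba => ba => ε
  | cca
  | bbcbc => bbc => b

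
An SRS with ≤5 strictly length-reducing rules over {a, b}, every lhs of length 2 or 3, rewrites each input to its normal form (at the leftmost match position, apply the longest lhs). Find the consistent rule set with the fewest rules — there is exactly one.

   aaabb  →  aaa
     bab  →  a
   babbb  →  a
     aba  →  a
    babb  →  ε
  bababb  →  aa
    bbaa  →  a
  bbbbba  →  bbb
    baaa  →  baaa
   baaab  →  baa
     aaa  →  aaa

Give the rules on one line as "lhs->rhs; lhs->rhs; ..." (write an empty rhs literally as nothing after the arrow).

ab->; abb->a; bab->a; bba->

  | aaabb => aaa
  | bab => a
  | babbb => abb => a
  | aba => a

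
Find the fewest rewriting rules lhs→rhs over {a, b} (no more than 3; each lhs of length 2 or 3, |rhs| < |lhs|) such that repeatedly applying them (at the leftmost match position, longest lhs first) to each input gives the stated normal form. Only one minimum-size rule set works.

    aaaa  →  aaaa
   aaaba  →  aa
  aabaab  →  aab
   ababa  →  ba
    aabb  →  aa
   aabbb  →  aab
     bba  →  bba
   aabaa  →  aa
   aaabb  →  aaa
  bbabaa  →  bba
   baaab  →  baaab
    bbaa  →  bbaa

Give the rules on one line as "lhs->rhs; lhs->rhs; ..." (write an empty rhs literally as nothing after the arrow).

  | aaaa
  | aaaba => aa
  | aabaab => aab
  | ababa => ba

aba->; abb->a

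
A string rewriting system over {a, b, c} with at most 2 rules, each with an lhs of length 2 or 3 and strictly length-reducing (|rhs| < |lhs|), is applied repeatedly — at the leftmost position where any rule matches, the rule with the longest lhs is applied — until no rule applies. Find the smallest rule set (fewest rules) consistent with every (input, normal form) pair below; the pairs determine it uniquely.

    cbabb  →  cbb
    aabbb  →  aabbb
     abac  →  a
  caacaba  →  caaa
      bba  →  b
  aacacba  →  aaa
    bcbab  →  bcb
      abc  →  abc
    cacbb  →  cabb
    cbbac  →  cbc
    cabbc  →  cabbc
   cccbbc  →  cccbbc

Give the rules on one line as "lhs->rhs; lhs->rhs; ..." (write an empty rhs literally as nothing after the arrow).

ac->a; ba->

  | cbabb => cbb
  | aabbb
  | abac => ac => a
  | caacaba => caaaba => caaa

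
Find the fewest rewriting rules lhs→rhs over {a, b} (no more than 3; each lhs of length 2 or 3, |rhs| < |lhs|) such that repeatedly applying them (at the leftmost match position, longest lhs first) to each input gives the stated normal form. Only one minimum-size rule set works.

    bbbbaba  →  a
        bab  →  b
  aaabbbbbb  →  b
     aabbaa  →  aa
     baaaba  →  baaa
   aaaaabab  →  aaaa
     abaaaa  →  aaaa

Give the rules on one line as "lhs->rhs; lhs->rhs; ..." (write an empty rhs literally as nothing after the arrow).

  | bbbbaba => bbaba => aba => a
  | bab => b
  | aaabbbbbb => aabbbbb => abbbb => bbb => b
  | aabbaa => abaa => aa

ab->; bb->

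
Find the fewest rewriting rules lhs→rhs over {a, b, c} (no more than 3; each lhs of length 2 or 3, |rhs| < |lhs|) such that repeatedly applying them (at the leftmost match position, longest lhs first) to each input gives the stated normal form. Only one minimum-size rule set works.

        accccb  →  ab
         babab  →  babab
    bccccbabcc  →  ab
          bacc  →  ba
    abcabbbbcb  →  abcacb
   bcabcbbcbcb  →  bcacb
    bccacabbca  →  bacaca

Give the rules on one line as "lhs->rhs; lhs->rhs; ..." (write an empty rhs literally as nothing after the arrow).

bb->; cc->

  | accccb => accb => ab
  | babab
  | bccccbabcc => bccbabcc => bbabcc => abcc => ab
  | bacc => ba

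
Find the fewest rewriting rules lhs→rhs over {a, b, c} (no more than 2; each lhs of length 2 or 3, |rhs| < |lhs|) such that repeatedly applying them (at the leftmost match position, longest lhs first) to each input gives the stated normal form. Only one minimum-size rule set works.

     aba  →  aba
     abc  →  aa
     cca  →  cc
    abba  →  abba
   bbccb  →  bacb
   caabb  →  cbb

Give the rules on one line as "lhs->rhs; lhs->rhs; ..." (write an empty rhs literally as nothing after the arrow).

bc->a; ca->c

  | aba
  | abc => aa
  | cca => cc
  | abba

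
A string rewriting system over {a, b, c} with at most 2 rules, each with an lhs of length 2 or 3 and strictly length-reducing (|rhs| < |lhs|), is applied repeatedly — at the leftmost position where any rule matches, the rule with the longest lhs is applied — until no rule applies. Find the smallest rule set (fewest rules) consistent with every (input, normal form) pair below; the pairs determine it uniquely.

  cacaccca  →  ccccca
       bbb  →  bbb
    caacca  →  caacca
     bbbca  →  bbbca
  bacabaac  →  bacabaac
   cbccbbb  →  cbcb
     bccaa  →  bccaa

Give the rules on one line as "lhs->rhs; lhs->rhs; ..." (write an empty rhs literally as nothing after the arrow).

  | cacaccca => ccaccca => ccccca
  | bbb
  | caacca
  | bbbca

cac->cc; cbb->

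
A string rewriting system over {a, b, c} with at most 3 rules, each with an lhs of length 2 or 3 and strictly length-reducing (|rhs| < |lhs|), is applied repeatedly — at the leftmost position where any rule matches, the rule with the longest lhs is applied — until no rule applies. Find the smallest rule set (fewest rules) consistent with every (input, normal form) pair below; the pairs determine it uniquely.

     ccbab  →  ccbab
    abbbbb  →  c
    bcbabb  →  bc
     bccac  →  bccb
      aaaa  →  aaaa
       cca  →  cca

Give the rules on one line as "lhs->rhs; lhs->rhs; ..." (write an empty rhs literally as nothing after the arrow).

  | ccbab
  | abbbbb => acbbb => bbbb => cbb => c
  | bcbabb => bcbac => bcbb => bc
  | bccac => bccb

ac->b; bb->c; cbb->c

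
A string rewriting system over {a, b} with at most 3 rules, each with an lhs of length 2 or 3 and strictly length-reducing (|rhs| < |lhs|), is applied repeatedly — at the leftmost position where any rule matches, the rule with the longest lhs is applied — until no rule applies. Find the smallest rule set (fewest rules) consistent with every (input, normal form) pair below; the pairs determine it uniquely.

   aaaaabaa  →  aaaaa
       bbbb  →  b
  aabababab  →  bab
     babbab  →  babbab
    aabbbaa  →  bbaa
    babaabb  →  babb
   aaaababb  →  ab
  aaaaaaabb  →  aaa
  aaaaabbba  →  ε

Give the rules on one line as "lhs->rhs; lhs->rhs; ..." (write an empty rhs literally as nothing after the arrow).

  | aaaaabaa => aaaaa
  | bbbb => b
  | aabababab => ababab => bab
  | babbab

aab->; aba->; bbb->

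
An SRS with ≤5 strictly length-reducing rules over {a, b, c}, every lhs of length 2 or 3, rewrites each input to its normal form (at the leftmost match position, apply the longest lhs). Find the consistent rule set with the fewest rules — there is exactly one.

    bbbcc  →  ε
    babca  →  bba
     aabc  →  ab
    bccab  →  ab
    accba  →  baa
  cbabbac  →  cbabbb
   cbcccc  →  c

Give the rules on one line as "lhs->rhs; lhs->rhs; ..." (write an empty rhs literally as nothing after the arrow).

ac->b; bc->c; bcb->ba; cc->

  | bbbcc => bbcc => bcc => cc => ε
  | babca => baca => bba
  | aabc => aac => ab
  | bccab => ccab => ab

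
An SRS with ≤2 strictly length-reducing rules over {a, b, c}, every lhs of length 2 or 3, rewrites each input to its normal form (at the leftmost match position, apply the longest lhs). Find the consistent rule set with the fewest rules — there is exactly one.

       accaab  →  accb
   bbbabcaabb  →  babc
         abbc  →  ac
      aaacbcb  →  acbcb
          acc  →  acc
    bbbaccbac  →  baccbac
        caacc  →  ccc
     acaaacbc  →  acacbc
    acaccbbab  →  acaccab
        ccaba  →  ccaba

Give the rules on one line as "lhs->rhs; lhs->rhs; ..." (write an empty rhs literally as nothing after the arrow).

aa->; bb->

  | accaab => accb
  | bbbabcaabb => babcaabb => babcbb => babc
  | abbc => ac
  | aaacbcb => acbcb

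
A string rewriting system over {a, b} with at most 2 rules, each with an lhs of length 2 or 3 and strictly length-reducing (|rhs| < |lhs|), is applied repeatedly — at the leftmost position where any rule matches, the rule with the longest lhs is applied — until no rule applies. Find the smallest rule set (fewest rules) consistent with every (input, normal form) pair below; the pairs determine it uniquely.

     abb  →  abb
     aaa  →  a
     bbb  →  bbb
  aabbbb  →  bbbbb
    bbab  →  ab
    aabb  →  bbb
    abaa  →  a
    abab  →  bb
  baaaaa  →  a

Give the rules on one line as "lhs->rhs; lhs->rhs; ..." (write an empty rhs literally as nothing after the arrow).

  | abb
  | aaa => ba => a
  | bbb
  | aabbbb => bbbbb

aa->b; ba->a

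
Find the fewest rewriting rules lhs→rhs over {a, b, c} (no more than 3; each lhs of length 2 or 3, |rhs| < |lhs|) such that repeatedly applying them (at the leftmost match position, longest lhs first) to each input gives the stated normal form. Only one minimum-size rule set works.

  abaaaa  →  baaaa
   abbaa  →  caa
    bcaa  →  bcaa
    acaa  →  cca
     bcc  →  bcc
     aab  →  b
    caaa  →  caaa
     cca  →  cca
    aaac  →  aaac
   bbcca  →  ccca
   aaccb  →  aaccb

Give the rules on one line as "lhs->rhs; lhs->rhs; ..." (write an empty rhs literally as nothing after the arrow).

  | abaaaa => baaaa
  | abbaa => bbaa => caa
  | bcaa
  | acaa => cca

ab->b; aca->cc; bb->c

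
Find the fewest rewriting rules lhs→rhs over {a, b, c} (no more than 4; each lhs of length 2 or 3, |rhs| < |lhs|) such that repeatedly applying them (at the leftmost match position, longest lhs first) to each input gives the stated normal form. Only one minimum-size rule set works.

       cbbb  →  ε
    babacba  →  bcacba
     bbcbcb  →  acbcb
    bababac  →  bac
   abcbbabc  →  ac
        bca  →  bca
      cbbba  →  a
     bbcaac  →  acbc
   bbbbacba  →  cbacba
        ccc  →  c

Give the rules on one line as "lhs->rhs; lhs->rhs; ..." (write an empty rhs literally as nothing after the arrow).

  | cbbb => cab => cc => ε
  | babacba => bcacba
  | bbcbcb => acbcb
  | bababac => bcabac => bccac => bac

aa->b; ab->c; bb->a; cc->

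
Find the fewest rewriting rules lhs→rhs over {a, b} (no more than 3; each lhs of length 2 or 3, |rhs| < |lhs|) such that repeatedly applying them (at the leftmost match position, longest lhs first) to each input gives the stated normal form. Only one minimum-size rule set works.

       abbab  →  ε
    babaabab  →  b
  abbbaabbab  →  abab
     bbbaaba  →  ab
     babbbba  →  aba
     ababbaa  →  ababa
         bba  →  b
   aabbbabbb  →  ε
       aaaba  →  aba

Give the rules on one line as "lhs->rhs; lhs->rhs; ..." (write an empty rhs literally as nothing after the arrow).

  | abbab => abb => aa => ε
  | babaabab => babbab => babb => baa => b
  | abbbaabbab => aabaabbab => baabbab => bbbab => abab
  | bbbaaba => abaaba => abba => ab

aa->; bb->a; bba->b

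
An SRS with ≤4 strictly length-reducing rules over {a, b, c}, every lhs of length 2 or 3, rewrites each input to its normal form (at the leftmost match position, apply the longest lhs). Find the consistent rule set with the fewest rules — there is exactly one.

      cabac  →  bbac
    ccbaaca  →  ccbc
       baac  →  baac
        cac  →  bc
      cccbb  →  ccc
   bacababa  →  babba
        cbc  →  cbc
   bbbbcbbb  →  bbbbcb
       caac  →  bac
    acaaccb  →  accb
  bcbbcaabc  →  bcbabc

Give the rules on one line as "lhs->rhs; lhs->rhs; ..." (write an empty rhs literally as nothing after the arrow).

  | cabac => bbac
  | ccbaaca => ccbaab => ccbc
  | baac
  | cac => bc

aab->c; aba->a; ca->b; cbb->c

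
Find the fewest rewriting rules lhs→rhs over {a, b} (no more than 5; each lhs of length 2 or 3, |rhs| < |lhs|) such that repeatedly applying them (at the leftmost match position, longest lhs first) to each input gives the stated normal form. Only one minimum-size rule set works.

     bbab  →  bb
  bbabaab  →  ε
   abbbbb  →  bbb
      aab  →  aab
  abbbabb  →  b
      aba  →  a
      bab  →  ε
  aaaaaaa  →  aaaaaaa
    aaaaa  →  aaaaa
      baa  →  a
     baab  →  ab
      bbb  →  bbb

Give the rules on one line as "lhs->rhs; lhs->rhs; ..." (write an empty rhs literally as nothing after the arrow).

abb->; ba->; bab->; bba->b

  | bbab => bb
  | bbabaab => bbaab => bab => ε
  | abbbbb => bbb
  | aab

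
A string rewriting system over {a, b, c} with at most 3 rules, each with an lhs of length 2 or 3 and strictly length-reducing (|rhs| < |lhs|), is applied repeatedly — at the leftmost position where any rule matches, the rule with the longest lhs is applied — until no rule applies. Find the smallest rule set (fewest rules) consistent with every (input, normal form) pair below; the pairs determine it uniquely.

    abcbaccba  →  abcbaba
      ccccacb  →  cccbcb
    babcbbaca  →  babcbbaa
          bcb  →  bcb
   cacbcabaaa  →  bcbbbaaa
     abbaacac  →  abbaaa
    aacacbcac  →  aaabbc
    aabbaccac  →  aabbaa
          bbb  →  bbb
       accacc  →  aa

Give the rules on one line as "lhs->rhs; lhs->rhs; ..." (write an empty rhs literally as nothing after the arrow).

ac->a; ca->b

  | abcbaccba => abcbacba => abcbaba
  | ccccacb => cccbcb
  | babcbbaca => babcbbaa
  | bcb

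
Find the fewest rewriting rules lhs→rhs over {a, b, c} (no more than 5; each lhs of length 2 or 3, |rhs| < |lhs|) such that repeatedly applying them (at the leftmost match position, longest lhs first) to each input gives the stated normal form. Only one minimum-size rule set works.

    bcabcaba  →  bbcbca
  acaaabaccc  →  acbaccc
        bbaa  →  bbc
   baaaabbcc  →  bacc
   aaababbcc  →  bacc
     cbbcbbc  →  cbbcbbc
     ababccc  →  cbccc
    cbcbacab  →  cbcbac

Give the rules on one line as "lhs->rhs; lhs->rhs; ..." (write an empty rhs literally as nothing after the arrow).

aa->c; aaa->; ab->a; cab->bc

  | bcabcaba => bbccaba => bbcbca
  | acaaabaccc => acbaccc
  | bbaa => bbc
  | baaaabbcc => babbcc => babcc => bacc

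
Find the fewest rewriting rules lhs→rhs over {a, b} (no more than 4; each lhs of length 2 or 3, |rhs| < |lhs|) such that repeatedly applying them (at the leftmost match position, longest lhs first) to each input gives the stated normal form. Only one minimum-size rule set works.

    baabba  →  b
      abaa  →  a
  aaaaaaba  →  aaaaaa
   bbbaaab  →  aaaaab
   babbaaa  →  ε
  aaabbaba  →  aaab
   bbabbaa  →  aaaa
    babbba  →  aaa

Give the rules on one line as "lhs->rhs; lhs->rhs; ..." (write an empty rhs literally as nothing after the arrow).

ba->; baa->; bbb->aa

  | baabba => bba => b
  | abaa => a
  | aaaaaaba => aaaaaa
  | bbbaaab => aaaaab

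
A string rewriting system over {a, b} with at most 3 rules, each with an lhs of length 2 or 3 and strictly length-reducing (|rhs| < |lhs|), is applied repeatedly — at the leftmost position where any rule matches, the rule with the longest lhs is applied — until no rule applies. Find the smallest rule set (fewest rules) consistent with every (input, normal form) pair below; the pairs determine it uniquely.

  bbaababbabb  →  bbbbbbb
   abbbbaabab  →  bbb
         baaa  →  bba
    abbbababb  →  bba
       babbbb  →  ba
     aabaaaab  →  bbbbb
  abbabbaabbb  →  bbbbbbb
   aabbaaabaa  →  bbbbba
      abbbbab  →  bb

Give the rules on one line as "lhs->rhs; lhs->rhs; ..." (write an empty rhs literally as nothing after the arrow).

  | bbaababbabb => bbbbabbabb => bbbbababb => bbbbaabb => bbbbbbb
  | abbbbaabab => abbbaabab => abbaabab => abaabab => aaabab => babab => baab => bbb
  | baaa => bba
  | abbbababb => abbababb => abababb => aababb => bbabb => bbab => bba

aa->b; ab->a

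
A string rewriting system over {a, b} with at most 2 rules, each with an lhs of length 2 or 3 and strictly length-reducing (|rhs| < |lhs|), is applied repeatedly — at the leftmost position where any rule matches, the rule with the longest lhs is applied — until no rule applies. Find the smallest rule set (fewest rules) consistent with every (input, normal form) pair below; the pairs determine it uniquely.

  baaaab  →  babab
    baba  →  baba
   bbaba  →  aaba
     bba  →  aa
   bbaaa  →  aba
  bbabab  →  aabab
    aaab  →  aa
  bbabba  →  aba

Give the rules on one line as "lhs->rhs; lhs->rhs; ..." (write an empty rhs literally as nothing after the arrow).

aaa->ab; bb->a

  | baaaab => babab
  | baba
  | bbaba => aaba
  | bba => aa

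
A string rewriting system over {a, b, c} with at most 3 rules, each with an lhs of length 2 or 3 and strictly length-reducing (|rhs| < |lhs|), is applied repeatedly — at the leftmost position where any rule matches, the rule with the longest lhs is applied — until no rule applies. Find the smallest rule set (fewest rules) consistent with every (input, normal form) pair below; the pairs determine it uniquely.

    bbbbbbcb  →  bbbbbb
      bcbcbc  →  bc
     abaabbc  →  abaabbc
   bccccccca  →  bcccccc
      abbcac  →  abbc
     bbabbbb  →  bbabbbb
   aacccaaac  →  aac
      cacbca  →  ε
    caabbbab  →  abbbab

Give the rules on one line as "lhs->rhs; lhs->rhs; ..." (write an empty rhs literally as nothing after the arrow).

ca->; cb->

  | bbbbbbcb => bbbbbb
  | bcbcbc => bcbc => bc
  | abaabbc
  | bccccccca => bcccccc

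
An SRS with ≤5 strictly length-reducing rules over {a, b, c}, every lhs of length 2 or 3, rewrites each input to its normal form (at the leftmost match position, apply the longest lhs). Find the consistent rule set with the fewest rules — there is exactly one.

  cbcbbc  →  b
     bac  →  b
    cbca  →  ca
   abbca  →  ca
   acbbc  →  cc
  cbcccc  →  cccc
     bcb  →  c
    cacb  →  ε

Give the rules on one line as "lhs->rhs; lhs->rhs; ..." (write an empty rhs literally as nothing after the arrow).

  | cbcbbc => cbbc => bc => b
  | bac => b
  | cbca => ca
  | abbca => acca => ca

ac->; bb->c; bc->b; cb->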